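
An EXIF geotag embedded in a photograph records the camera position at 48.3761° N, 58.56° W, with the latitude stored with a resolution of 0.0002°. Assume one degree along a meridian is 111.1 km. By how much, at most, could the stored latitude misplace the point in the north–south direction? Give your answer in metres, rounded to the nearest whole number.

11 metres

With a 0.0002° grid the true value lies within half a step, ±0.0002°/2 = ±0.0001°, of the stored one.
So the N–S error is at most 0.0001 × 111100 = 11.11 m.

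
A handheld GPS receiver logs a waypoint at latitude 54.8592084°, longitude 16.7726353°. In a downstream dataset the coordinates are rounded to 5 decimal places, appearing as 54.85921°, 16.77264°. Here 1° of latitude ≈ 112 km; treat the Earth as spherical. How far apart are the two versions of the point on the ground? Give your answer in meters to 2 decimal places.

0.35 meters

Δlat = 54.8592084 − 54.85921 = -0.0000016°; Δlon = 16.7726353 − 16.77264 = -0.0000047°.
North–south shift: -0.0000016 × 112000 = -0.1792 m.
E–W at 54.8592°: -0.0000047° × 112000 × cos 54.8592° = -0.0000047 × 112000 × 0.5756 ≈ -0.302989 m.
Combined displacement = (0.1792² + 0.302989²)^½ ≈ 0.352016 m.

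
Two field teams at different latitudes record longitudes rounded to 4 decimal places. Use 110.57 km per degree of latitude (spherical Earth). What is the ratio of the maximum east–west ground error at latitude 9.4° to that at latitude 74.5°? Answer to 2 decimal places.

3.69

Rounding to 4 decimal places leaves the longitude within ±5e-05° of the true value.
At 9.4°: 5e-05° × 110570 × cos 9.4° = 5e-05 × 110570 × 0.9866 ≈ 5.4543 m.
Error at 74.5° = 5e-05° × 110570 × cos 74.5° ≈ 5.5285 × 0.2672 = 1.4774 m.
Ratio: 5.4543 / 1.4774 = cos 9.4° / cos 74.5° ≈ 3.6917.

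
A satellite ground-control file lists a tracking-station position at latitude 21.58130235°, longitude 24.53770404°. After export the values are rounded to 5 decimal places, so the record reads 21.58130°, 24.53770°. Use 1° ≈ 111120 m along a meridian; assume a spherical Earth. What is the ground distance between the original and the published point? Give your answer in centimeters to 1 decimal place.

Δlat = 21.58130235 − 21.58130 = +0.00000235°; Δlon = 24.53770404 − 24.53770 = +0.00000404°.
N–S: 0.00000235° × 111120 m/° = 0.261132 m.
E–W at 21.5813°: 0.00000404° × 111120 × cos 21.5813° = 0.00000404 × 111120 × 0.9299 ≈ 0.417454 m.
Hypotenuse of the two orthogonal shifts: √(0.261132² + 0.417454²) = 0.4924 m.
That is 0.4924 m = 49.24 cm.

49.2 centimeters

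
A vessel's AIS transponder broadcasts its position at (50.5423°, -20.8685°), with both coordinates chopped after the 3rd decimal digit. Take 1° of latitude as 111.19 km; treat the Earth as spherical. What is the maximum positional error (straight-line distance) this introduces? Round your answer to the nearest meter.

132 meters

Truncating at 3 decimal places can drop up to a full unit in the last place, so each coordinate may be off by as much as 0.001°.
North–south component: 0.001° × 111190 = 111.19 m.
East–west component at 50.5423°: 0.001° × 111190 × cos 50.5423° ≈ 0.001 × 70662.2 ≈ 70.6622 m.
The two errors are perpendicular, so the maximum displacement is √(111.19² + 70.6622²) ≈ 131.744 m.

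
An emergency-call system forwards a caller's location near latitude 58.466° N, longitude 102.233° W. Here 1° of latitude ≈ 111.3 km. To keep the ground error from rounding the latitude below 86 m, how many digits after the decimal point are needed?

One degree of latitude covers 111300 m.
Rounding to N decimal places gives at most 0.5 × 10⁻ᴺ degrees of error, i.e. 0.5 × 10⁻ᴺ × 111300 m.
Setting 55650 × 10⁻ᴺ ≤ 86 gives 10ᴺ ≥ 647.1, i.e. N ≥ 2.81.
So 3 decimal places suffice (55.6 m); 2 would allow up to 556 m.

3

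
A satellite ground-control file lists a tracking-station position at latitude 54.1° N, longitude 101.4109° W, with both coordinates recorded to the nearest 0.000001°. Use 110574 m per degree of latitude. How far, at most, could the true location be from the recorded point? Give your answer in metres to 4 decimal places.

Rounding to 6 decimal places leaves each coordinate within ±5e-07° of the true value.
N–S: 5e-07° × 110574 m/° = 0.055287 m.
E–W at 54.1°: 5e-07° × 110574 × cos 54.1° = 5e-07 × 110574 × 0.5864 ≈ 0.0324188 m.
Worst case both components are at the extreme and orthogonal: √(0.055287² + 0.0324188²) ≈ 0.0640908 m.

0.0641 metres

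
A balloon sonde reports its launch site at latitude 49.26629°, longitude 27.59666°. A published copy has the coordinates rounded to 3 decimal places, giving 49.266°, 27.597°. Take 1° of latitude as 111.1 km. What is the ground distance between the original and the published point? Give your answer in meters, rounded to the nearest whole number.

The latitude changed by +0.00029° and the longitude by -0.00034°.
N–S: 0.00029° × 111100 m/° = 32.219 m.
East–west at this latitude: -0.00034° × 111100 × cos 49.266° ≈ -0.00034 × 72498.1 = -24.6494 m.
Combined displacement = (32.219² + 24.6494²)^½ ≈ 40.5667 m.

41 meters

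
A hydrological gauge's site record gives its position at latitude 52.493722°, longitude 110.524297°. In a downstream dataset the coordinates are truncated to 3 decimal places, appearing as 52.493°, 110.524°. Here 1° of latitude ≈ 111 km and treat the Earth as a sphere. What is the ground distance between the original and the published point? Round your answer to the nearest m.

The latitude changed by +0.000722° and the longitude by +0.000297°.
North–south shift: 0.000722 × 111000 = 80.142 m.
East–west at this latitude: 0.000297° × 111000 × cos 52.493° ≈ 0.000297 × 67583.3 = 20.0722 m.
Combined displacement = (80.142² + 20.0722²)^½ ≈ 82.6174 m.

83 m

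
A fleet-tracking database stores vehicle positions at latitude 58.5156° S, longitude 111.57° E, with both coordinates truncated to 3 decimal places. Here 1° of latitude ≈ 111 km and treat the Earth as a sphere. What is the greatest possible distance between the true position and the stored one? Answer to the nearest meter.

Truncating at 3 decimal places can drop up to a full unit in the last place, so each coordinate may be off by as much as 0.001°.
North–south component: 0.001° × 111000 = 111 m.
Longitude error → 0.001 × 111000 × cos 58.5156° = 0.001 × 111000 × 0.5223 ≈ 57.9716 m.
Combining orthogonally: (111² + 57.9716²)^½ ≈ 125.227 m.

125 meters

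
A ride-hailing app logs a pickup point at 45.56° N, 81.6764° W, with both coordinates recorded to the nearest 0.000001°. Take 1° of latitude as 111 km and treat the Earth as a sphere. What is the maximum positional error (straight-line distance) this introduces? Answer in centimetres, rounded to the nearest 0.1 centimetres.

6.8 centimetres

Rounding to 6 decimal places leaves each coordinate within ±5e-07° of the true value.
N–S: 5e-07° × 111000 m/° = 0.0555 m.
Longitude error → 5e-07 × 111000 × cos 45.56° = 5e-07 × 111000 × 0.7002 ≈ 0.038859 m.
The two errors are perpendicular, so the maximum displacement is √(0.0555² + 0.038859²) ≈ 0.0677515 m.
That is 0.0677515 m = 6.7752 cm.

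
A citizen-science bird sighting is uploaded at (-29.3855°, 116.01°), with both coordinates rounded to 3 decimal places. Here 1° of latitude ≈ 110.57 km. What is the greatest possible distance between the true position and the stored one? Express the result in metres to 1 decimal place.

73.3 metres

Rounding to 3 decimal places leaves each coordinate within ±0.0005° of the true value.
Latitude error → 0.0005 × 110570 = 55.285 m along the meridian.
E–W at 29.3855°: 0.0005° × 110570 × cos 29.3855° = 0.0005 × 110570 × 0.8713 ≈ 48.1719 m.
Combining orthogonally: (55.285² + 48.1719²)^½ ≈ 73.3278 m.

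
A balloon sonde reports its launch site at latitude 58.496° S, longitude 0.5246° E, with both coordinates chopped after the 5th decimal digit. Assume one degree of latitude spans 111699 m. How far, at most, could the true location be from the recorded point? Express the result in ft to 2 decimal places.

Truncating at 5 decimal places can drop up to a full unit in the last place, so each coordinate may be off by as much as 1e-05°.
Latitude error → 1e-05 × 111699 = 1.11699 m along the meridian.
East–west component at 58.496°: 1e-05° × 111699 × cos 58.496° ≈ 1e-05 × 58369.2 ≈ 0.583692 m.
Worst case both components are at the extreme and orthogonal: √(1.11699² + 0.583692²) ≈ 1.2603 m.
Converting: 1.2603 m × 3.2808 ft/m ≈ 4.1349 ft.

4.13 ft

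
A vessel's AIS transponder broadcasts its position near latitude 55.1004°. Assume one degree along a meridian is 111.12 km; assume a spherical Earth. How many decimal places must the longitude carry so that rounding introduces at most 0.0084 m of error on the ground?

7 decimal places

At 55.1004° one degree of longitude covers 111120 × cos 55.1004° ≈ 111120 × 0.5721 ≈ 63576.2 m.
Rounding to N decimal places gives at most 0.5 × 10⁻ᴺ degrees of error, i.e. 0.5 × 10⁻ᴺ × 63576.2 m.
Setting 31788.1 × 10⁻ᴺ ≤ 0.0084 gives 10ᴺ ≥ 3.784e+06, i.e. N ≥ 6.58.
So 7 decimal places suffice (0.00318 m); 6 would allow up to 0.0318 m.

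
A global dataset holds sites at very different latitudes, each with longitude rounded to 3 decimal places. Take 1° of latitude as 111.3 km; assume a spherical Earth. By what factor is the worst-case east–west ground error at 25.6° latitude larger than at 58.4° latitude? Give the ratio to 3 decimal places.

Rounding to 3 decimal places leaves the longitude within ±0.0005° of the true value.
Error at 25.6° = 0.0005° × 111300 × cos 25.6° ≈ 55.65 × 0.9018 = 50.187 m.
At 58.4°: 0.0005° × 111300 × cos 58.4° = 0.0005 × 111300 × 0.5240 ≈ 29.16 m.
The ratio reduces to cos 25.6° / cos 58.4° = 0.9018/0.5240 ≈ 1.7211.

1.721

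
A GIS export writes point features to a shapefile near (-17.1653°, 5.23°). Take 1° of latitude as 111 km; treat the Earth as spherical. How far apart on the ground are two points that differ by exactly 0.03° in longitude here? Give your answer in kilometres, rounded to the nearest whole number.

One degree of longitude here spans 111000 × cos 17.1653° = 111000 × 0.9555 ≈ 106056 m; 0.03° of that is 3181.67 m.
That is 3181.67 m = 3.1817 km.

3 kilometres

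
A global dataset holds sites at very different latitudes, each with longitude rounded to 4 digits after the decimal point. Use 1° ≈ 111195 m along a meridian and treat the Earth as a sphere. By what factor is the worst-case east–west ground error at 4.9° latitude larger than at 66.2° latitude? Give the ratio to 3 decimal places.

Rounding to 4 decimal places leaves the longitude within ±5e-05° of the true value.
Error at 4.9° = 5e-05° × 111195 × cos 4.9° ≈ 5.5598 × 0.9963 = 5.5394 m.
At 66.2°: 5e-05° × 111195 × cos 66.2° = 5e-05 × 111195 × 0.4035 ≈ 2.2436 m.
The ratio reduces to cos 4.9° / cos 66.2° = 0.9963/0.4035 ≈ 2.4690.

2.469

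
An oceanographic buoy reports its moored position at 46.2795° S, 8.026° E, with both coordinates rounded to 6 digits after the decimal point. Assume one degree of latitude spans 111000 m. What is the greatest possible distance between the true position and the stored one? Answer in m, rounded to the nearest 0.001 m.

Rounding to 6 decimal places leaves each coordinate within ±5e-07° of the true value.
North–south component: 5e-07° × 111000 = 0.0555 m.
Longitude error → 5e-07 × 111000 × cos 46.2795° = 5e-07 × 111000 × 0.6911 ≈ 0.0383583 m.
Combining orthogonally: (0.0555² + 0.0383583²)^½ ≈ 0.0674656 m.

0.067 m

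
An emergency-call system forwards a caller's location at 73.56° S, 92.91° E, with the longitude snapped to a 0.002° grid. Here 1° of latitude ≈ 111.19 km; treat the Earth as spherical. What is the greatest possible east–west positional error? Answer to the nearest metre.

31 metres

With a 0.002° grid the true value lies within half a step, ±0.002°/2 = ±0.001°, of the stored one.
One degree of longitude at 73.56° is 111190 × cos 73.56° ≈ 111190 × 0.2830 = 31468 m.
Maximum E–W displacement: 0.001 × 31468 = 31.468 m.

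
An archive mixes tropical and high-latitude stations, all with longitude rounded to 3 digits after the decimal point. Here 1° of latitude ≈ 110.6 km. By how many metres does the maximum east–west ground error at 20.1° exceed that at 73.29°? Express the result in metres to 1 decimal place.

Rounding to 3 decimal places leaves the longitude within ±0.0005° of the true value.
At 20.1°: 0.0005° × 110600 × cos 20.1° = 0.0005 × 110600 × 0.9391 ≈ 51.932 m.
At 73.29°: 0.0005° × 110600 × cos 73.29° = 0.0005 × 110600 × 0.2875 ≈ 15.9 m.
So the lower-latitude error exceeds the higher by 51.932 − 15.9 = 36.032 m.

36.0 metres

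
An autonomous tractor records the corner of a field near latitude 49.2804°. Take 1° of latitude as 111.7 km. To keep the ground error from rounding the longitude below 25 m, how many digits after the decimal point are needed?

4

At 49.2804° one degree of longitude covers 111700 × cos 49.2804° ≈ 111700 × 0.6524 ≈ 72868.4 m.
Rounding to N decimal places gives at most 0.5 × 10⁻ᴺ degrees of error, i.e. 0.5 × 10⁻ᴺ × 72868.4 m.
Setting 36434.2 × 10⁻ᴺ ≤ 25 gives 10ᴺ ≥ 1457, i.e. N ≥ 3.16.
So 4 decimal places suffice (3.64 m); 3 would allow up to 36.4 m.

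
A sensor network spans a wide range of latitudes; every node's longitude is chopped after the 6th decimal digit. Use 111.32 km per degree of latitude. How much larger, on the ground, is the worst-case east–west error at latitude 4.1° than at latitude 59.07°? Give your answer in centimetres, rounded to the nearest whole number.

5 centimetres

Truncating at 6 decimal places can drop up to a full unit in the last place, so the longitude may be off by as much as 1e-06°.
Error at 4.1° = 1e-06° × 111320 × cos 4.1° ≈ 0.11132 × 0.9974 = 0.11104 m.
Error at 59.07° = 1e-06° × 111320 × cos 59.07° ≈ 0.11132 × 0.5140 = 0.057217 m.
Difference: 0.11104 − 0.057217 = 0.053818 m.
That is 0.0538177 m = 5.3818 cm.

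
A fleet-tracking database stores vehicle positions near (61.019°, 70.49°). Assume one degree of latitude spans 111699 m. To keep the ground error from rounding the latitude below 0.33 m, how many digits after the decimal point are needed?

One degree of latitude covers 111699 m.
With N decimal places the half-ulp bound is 0.5·10⁻ᴺ°, or 0.5·10⁻ᴺ × 111699 m on the ground.
Setting 55849.5 × 10⁻ᴺ ≤ 0.33 gives 10ᴺ ≥ 1.692e+05, i.e. N ≥ 5.23.
So 6 decimal places suffice (0.0558 m); 5 would allow up to 0.558 m.

6 decimal places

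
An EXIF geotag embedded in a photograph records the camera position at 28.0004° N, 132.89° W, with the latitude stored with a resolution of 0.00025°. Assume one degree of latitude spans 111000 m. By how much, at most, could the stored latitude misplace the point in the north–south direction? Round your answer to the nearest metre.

With a 0.00025° grid the true value lies within half a step, ±0.00025°/2 = ±0.000125°, of the stored one.
So the N–S error is at most 0.000125 × 111000 = 13.875 m.

14 metres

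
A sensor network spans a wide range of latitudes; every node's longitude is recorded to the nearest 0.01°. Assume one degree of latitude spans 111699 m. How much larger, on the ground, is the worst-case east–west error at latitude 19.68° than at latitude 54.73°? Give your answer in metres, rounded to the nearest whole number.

203 metres

Rounding to 2 decimal places leaves the longitude within ±0.005° of the true value.
At 19.68°: 0.005° × 111699 × cos 19.68° = 0.005 × 111699 × 0.9416 ≈ 525.87 m.
Error at 54.73° = 0.005° × 111699 × cos 54.73° ≈ 558.5 × 0.5774 = 322.49 m.
Difference: 525.87 − 322.49 = 203.38 m.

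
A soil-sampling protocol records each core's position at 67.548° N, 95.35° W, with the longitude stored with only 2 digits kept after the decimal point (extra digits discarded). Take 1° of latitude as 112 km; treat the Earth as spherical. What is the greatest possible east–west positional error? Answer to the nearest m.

Truncating at 2 decimal places can drop up to a full unit in the last place, so the longitude may be off by as much as 0.01°.
At latitude 67.548° a degree of longitude spans 112000 m × cos 67.548° = 112000 × 0.3819 ≈ 42773.8 m.
Maximum E–W displacement: 0.01 × 42773.8 = 427.738 m.

428 m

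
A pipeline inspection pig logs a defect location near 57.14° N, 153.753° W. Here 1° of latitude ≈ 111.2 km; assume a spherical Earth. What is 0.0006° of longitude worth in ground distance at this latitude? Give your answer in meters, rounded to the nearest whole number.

36 meters

0.0006° of longitude at 57.14° is 0.0006 × 111200 × cos 57.14° ≈ 0.0006 × 60335.8 = 36.2015 m.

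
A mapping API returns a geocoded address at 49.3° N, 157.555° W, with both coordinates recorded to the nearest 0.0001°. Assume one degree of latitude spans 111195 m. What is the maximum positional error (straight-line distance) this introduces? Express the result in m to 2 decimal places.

6.64 m

Rounding to 4 decimal places leaves each coordinate within ±5e-05° of the true value.
North–south component: 5e-05° × 111195 = 5.55975 m.
East–west component at 49.3°: 5e-05° × 111195 × cos 49.3° ≈ 5e-05 × 72510.1 ≈ 3.6255 m.
The two errors are perpendicular, so the maximum displacement is √(5.55975² + 3.6255²) ≈ 6.6374 m.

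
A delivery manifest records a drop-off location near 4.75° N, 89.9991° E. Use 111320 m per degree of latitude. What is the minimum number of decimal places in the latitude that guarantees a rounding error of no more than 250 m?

One degree of latitude covers 111320 m.
Rounding to N decimal places gives at most 0.5 × 10⁻ᴺ degrees of error, i.e. 0.5 × 10⁻ᴺ × 111320 m.
Setting 55660 × 10⁻ᴺ ≤ 250 gives 10ᴺ ≥ 222.6, i.e. N ≥ 2.35.
N = 2 would give 557 m (too coarse); N = 3 gives 55.7 m ≤ 250 m.

3 decimal places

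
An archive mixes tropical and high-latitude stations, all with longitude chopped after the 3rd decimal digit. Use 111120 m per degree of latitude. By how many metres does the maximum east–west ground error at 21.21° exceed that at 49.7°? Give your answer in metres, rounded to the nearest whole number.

Truncating at 3 decimal places can drop up to a full unit in the last place, so the longitude may be off by as much as 0.001°.
At 21.21°: 0.001° × 111120 × cos 21.21° = 0.001 × 111120 × 0.9323 ≈ 103.59 m.
Error at 49.7° = 0.001° × 111120 × cos 49.7° ≈ 111.12 × 0.6468 = 71.871 m.
So the lower-latitude error exceeds the higher by 103.59 − 71.871 = 31.722 m.

32 metres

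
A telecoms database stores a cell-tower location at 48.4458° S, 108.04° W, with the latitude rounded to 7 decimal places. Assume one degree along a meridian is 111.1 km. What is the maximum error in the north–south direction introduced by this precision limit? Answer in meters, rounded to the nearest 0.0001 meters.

0.0056 meters

Rounding to 7 decimal places leaves the latitude within ±5e-08° of the true value.
So the N–S error is at most 5e-08 × 111100 = 0.005555 m.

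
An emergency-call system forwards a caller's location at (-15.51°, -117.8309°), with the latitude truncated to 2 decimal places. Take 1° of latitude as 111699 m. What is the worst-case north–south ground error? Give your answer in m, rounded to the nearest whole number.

Truncating at 2 decimal places can drop up to a full unit in the last place, so the latitude may be off by as much as 0.01°.
So the N–S error is at most 0.01 × 111699 = 1116.99 m.

1117 m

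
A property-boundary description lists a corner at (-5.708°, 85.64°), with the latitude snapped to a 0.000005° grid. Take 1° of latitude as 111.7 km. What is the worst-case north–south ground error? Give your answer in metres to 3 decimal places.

With a 0.000005° grid the true value lies within half a step, ±0.000005°/2 = ±2.5e-06°, of the stored one.
North–south distance: 2.5e-06° × 111700 m/° = 0.27925 m.

0.279 metres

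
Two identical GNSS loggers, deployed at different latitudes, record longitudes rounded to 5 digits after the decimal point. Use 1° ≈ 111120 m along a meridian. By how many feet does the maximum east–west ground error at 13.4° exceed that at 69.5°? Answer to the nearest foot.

Rounding to 5 decimal places leaves the longitude within ±5e-06° of the true value.
Error at 13.4° = 5e-06° × 111120 × cos 13.4° ≈ 0.5556 × 0.9728 = 0.54047 m.
Error at 69.5° = 5e-06° × 111120 × cos 69.5° ≈ 0.5556 × 0.3502 = 0.19458 m.
Difference: 0.54047 − 0.19458 = 0.3459 m.
In feet: 0.345899 m ÷ 0.3048 ≈ 1.1348 ft.

1 feet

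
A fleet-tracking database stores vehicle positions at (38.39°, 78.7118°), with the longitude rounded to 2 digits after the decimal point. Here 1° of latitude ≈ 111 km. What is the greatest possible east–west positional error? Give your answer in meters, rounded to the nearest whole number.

Rounding to 2 decimal places leaves the longitude within ±0.005° of the true value.
One degree of longitude at 38.39° is 111000 × cos 38.39° ≈ 111000 × 0.7838 = 87002 m.
East–west error: 0.005° × 87002 m/° ≈ 435.01 m.

435 meters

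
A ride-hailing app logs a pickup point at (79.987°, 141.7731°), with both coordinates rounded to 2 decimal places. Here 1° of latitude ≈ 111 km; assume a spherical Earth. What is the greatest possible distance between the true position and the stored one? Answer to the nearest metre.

Rounding to 2 decimal places leaves each coordinate within ±0.005° of the true value.
N–S: 0.005° × 111000 m/° = 555 m.
Longitude error → 0.005 × 111000 × cos 79.987° = 0.005 × 111000 × 0.1739 ≈ 96.4987 m.
Combining orthogonally: (555² + 96.4987²)^½ ≈ 563.327 m.

563 metres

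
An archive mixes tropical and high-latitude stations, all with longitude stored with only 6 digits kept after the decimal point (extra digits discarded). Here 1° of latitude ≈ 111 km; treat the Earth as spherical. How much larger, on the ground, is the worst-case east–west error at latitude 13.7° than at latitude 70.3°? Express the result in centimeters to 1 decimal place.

Truncating at 6 decimal places can drop up to a full unit in the last place, so the longitude may be off by as much as 1e-06°.
At 13.7°: 1e-06° × 111000 × cos 13.7° = 1e-06 × 111000 × 0.9715 ≈ 0.10784 m.
At 70.3°: 1e-06° × 111000 × cos 70.3° = 1e-06 × 111000 × 0.3371 ≈ 0.037418 m.
So the lower-latitude error exceeds the higher by 0.10784 − 0.037418 = 0.070424 m.
That is 0.0704244 m = 7.0424 cm.

7.0 centimeters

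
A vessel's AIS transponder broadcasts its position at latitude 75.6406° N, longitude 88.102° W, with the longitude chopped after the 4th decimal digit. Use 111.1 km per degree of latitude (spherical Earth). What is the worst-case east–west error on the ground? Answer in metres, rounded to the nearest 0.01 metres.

2.76 metres

Truncating at 4 decimal places can drop up to a full unit in the last place, so the longitude may be off by as much as 0.0001°.
At latitude 75.6406° a degree of longitude spans 111100 m × cos 75.6406° = 111100 × 0.2480 ≈ 27553.2 m.
East–west error: 0.0001° × 27553.2 m/° ≈ 2.75532 m.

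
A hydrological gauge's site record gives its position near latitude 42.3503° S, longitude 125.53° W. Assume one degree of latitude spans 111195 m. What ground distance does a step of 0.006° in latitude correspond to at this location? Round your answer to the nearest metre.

Along a meridian 0.006° is 0.006 × 111195 = 667.17 m.

667 metres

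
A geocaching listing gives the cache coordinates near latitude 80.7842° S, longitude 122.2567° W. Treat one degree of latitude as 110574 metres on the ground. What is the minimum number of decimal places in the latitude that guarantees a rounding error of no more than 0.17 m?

One degree of latitude covers 110574 m.
N decimal places → at most half a unit in the last place, 0.5 × 10⁻ᴺ° = 110574/2 × 10⁻ᴺ m.
Setting 55287 × 10⁻ᴺ ≤ 0.17 gives 10ᴺ ≥ 3.252e+05, i.e. N ≥ 5.51.
At 5 places the error can reach 0.553 m, but 6 places keeps it to 0.0553 m.

6 decimal places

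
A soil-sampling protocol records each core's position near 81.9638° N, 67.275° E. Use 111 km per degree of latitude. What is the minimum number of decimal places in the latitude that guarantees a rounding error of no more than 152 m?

One degree of latitude covers 111000 m.
Rounding to N decimal places gives at most 0.5 × 10⁻ᴺ degrees of error, i.e. 0.5 × 10⁻ᴺ × 111000 m.
Need 0.5 × 111000 × 10⁻ᴺ ≤ 152 → 10⁻ᴺ ≤ 2.739e-03, so N ≥ 2.56.
So 3 decimal places suffice (55.5 m); 2 would allow up to 555 m.

3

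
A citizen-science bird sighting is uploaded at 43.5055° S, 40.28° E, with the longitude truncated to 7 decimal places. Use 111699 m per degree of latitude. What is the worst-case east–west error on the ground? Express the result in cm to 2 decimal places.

Truncating at 7 decimal places can drop up to a full unit in the last place, so the longitude may be off by as much as 1e-07°.
At latitude 43.5055° a degree of longitude spans 111699 m × cos 43.5055° = 111699 × 0.7253 ≈ 81016.2 m.
East–west error: 1e-07° × 81016.2 m/° ≈ 0.00810162 m.
That is 0.00810162 m = 0.81016 cm.

0.81 cm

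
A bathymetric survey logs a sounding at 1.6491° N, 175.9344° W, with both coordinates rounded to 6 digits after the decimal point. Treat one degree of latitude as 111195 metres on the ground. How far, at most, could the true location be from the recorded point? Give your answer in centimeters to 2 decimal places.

7.86 centimeters

Rounding to 6 decimal places leaves each coordinate within ±5e-07° of the true value.
Latitude error → 5e-07 × 111195 = 0.0555975 m along the meridian.
E–W at 1.6491°: 5e-07° × 111195 × cos 1.6491° = 5e-07 × 111195 × 0.9996 ≈ 0.0555745 m.
Worst case both components are at the extreme and orthogonal: √(0.0555975² + 0.0555745²) ≈ 0.0786105 m.
That is 0.0786105 m = 7.861 cm.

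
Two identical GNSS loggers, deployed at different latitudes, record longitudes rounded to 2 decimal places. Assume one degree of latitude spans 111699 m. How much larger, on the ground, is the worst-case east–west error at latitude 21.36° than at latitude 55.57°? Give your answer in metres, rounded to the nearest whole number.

204 metres

Rounding to 2 decimal places leaves the longitude within ±0.005° of the true value.
At 21.36°: 0.005° × 111699 × cos 21.36° = 0.005 × 111699 × 0.9313 ≈ 520.13 m.
At 55.57°: 0.005° × 111699 × cos 55.57° = 0.005 × 111699 × 0.5654 ≈ 315.77 m.
So the lower-latitude error exceeds the higher by 520.13 − 315.77 = 204.36 m.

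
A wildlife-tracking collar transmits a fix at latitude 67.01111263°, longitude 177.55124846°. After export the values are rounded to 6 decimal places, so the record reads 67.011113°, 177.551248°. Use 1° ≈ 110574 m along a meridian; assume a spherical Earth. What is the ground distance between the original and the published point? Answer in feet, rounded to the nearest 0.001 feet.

Δlat = 67.01111263 − 67.011113 = -0.00000037°; Δlon = 177.55124846 − 177.551248 = +0.00000046°.
N–S: -0.00000037° × 110574 m/° = -0.0409124 m.
East–west at this latitude: 0.00000046° × 110574 × cos 67.0111° ≈ 0.00000046 × 43185 = 0.0198651 m.
Combined displacement = (0.0409124² + 0.0198651²)^½ ≈ 0.0454802 m.
Converting: 0.0454802 m × 3.2808 ft/m ≈ 0.14921 ft.

0.149 feet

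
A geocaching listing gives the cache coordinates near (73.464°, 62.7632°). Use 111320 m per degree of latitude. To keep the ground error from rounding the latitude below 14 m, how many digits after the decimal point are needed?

One degree of latitude covers 111320 m.
With N decimal places the half-ulp bound is 0.5·10⁻ᴺ°, or 0.5·10⁻ᴺ × 111320 m on the ground.
Setting 55660 × 10⁻ᴺ ≤ 14 gives 10ᴺ ≥ 3976, i.e. N ≥ 3.60.
So 4 decimal places suffice (5.57 m); 3 would allow up to 55.7 m.

4 decimal places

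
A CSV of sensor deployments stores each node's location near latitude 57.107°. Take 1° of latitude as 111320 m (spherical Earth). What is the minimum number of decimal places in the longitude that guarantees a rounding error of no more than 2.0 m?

5

At 57.107° one degree of longitude covers 111320 × cos 57.107° ≈ 111320 × 0.5431 ≈ 60454.8 m.
With N decimal places the half-ulp bound is 0.5·10⁻ᴺ°, or 0.5·10⁻ᴺ × 60454.8 m on the ground.
Setting 30227.4 × 10⁻ᴺ ≤ 2.0 gives 10ᴺ ≥ 1.511e+04, i.e. N ≥ 4.18.
N = 4 would give 3.02 m (too coarse); N = 5 gives 0.302 m ≤ 2.0 m.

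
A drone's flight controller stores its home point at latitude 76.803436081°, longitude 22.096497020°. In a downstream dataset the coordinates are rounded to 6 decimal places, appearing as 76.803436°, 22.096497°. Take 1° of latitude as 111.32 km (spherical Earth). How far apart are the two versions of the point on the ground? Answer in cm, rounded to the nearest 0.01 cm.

0.90 cm

Δlat = 76.803436081 − 76.803436 = +0.000000081°; Δlon = 22.096497020 − 22.096497 = +0.000000020°.
N–S: 0.000000081° × 111320 m/° = 0.00901692 m.
East–west at this latitude: 0.000000020° × 111320 × cos 76.8034° ≈ 0.000000020 × 25413.5 = 0.00050827 m.
Combined displacement = (0.00901692² + 0.00050827²)^½ ≈ 0.00903123 m.
That is 0.00903123 m = 0.90312 cm.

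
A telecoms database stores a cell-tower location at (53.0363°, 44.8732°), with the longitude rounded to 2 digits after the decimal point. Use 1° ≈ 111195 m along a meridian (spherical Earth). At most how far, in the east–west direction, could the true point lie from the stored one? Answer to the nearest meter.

334 meters

Rounding to 2 decimal places leaves the longitude within ±0.005° of the true value.
One degree of longitude at 53.0363° is 111195 × cos 53.0363° ≈ 111195 × 0.6013 = 66862.5 m.
East–west error: 0.005° × 66862.5 m/° ≈ 334.313 m.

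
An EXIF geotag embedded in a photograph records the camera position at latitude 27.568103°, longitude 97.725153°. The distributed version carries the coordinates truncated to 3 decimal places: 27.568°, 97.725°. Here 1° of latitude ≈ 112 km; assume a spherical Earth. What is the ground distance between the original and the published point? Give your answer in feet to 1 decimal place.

The latitude changed by +0.000103° and the longitude by +0.000153°.
N–S: 0.000103° × 112000 m/° = 11.536 m.
East–west at this latitude: 0.000153° × 112000 × cos 27.568° ≈ 0.000153 × 99283.8 = 15.1904 m.
Distance: √(11.536² + 15.1904²) ≈ 19.0743 m.
In feet: 19.0743 m ÷ 0.3048 ≈ 62.58 ft.

62.6 feet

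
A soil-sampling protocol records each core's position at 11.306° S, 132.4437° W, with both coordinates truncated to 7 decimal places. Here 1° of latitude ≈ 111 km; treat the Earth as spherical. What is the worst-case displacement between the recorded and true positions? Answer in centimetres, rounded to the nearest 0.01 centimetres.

1.55 centimetres

Truncating at 7 decimal places can drop up to a full unit in the last place, so each coordinate may be off by as much as 1e-07°.
N–S: 1e-07° × 111000 m/° = 0.0111 m.
East–west component at 11.306°: 1e-07° × 111000 × cos 11.306° ≈ 1e-07 × 108846 ≈ 0.0108846 m.
Worst case both components are at the extreme and orthogonal: √(0.0111² + 0.0108846²) ≈ 0.0155462 m.
That is 0.0155462 m = 1.5546 cm.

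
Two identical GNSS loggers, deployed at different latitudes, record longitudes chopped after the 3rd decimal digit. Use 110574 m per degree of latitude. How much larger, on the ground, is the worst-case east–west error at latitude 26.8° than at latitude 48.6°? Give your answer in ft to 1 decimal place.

Truncating at 3 decimal places can drop up to a full unit in the last place, so the longitude may be off by as much as 0.001°.
Error at 26.8° = 0.001° × 110574 × cos 26.8° ≈ 110.57 × 0.8926 = 98.697 m.
At 48.6°: 0.001° × 110574 × cos 48.6° = 0.001 × 110574 × 0.6613 ≈ 73.124 m.
So the lower-latitude error exceeds the higher by 98.697 − 73.124 = 25.573 m.
Converting: 25.5729 m × 3.2808 ft/m ≈ 83.901 ft.

83.9 ft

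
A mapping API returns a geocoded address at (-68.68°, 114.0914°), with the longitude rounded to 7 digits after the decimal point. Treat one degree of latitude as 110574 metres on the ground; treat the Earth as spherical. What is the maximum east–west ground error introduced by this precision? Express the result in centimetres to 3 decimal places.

0.201 centimetres

Rounding to 7 decimal places leaves the longitude within ±5e-08° of the true value.
Parallels shrink by cos φ, so at 68.68° a degree of longitude is 110574 × 0.3636 ≈ 40202.1 m.
So at most 5e-08° × 40202.1 ≈ 0.00201011 m east–west.
That is 0.00201011 m = 0.20101 cm.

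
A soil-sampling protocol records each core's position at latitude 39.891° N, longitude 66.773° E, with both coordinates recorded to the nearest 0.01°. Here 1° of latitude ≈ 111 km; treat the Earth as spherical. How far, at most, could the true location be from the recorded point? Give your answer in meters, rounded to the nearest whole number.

700 meters

Rounding to 2 decimal places leaves each coordinate within ±0.005° of the true value.
North–south component: 0.005° × 111000 = 555 m.
Longitude error → 0.005 × 111000 × cos 39.891° = 0.005 × 111000 × 0.7673 ≈ 425.833 m.
Combining orthogonally: (555² + 425.833²)^½ ≈ 699.542 m.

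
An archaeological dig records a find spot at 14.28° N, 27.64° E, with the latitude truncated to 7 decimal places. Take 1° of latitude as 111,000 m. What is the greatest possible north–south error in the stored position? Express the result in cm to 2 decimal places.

1.11 cm

Truncating at 7 decimal places can drop up to a full unit in the last place, so the latitude may be off by as much as 1e-07°.
Along the meridian that is 1e-07° × 111000 m/° = 0.0111 m.
That is 0.0111 m = 1.11 cm.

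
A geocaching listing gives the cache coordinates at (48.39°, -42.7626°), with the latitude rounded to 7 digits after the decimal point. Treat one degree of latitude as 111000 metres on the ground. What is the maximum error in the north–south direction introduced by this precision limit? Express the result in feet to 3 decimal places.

0.018 feet

Rounding to 7 decimal places leaves the latitude within ±5e-08° of the true value.
So the N–S error is at most 5e-08 × 111000 = 0.00555 m.
Converting: 0.00555 m × 3.2808 ft/m ≈ 0.018209 ft.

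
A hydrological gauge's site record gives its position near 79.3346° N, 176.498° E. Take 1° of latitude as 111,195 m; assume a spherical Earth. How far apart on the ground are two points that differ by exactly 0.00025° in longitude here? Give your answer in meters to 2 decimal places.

5.14 meters

One degree of longitude here spans 111195 × cos 79.3346° = 111195 × 0.1851 ≈ 20579.2 m; 0.00025° of that is 5.1448 m.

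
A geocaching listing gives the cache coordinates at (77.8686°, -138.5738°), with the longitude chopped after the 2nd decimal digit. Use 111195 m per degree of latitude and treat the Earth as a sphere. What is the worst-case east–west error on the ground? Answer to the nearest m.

234 m

Truncating at 2 decimal places can drop up to a full unit in the last place, so the longitude may be off by as much as 0.01°.
Parallels shrink by cos φ, so at 77.8686° a degree of longitude is 111195 × 0.2102 ≈ 23368.1 m.
Maximum E–W displacement: 0.01 × 23368.1 = 233.681 m.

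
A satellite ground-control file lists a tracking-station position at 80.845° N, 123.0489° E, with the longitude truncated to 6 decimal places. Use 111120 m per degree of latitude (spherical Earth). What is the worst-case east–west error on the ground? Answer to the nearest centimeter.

2 centimeters

Truncating at 6 decimal places can drop up to a full unit in the last place, so the longitude may be off by as much as 1e-06°.
At latitude 80.845° a degree of longitude spans 111120 m × cos 80.845° = 111120 × 0.1591 ≈ 17679.8 m.
Maximum E–W displacement: 1e-06 × 17679.8 = 0.0176798 m.
That is 0.0176798 m = 1.768 cm.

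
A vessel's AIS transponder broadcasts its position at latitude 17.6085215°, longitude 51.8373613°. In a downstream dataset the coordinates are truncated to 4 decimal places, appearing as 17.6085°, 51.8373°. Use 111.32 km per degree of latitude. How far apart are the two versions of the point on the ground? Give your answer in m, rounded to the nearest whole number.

7 m

Δlat = 17.6085215 − 17.6085 = +0.0000215°; Δlon = 51.8373613 − 51.8373 = +0.0000613°.
N–S: 0.0000215° × 111320 m/° = 2.39338 m.
East–west at this latitude: 0.0000613° × 111320 × cos 17.6085° ≈ 0.0000613 × 106104 = 6.50419 m.
Combined displacement = (2.39338² + 6.50419²)^½ ≈ 6.93056 m.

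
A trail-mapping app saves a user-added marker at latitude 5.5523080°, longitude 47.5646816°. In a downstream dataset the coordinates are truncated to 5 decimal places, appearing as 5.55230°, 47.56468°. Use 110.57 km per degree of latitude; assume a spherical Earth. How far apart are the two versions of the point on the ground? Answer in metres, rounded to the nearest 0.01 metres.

0.90 metres

The latitude changed by +0.0000080° and the longitude by +0.0000016°.
North–south shift: 0.0000080 × 110570 = 0.88456 m.
East–west at this latitude: 0.0000016° × 110570 × cos 5.5523° ≈ 0.0000016 × 110051 = 0.176082 m.
Distance: √(0.88456² + 0.176082²) ≈ 0.901915 m.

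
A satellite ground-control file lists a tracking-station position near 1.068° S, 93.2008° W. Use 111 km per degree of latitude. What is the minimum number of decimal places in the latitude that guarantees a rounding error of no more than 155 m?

One degree of latitude covers 111000 m.
Rounding to N decimal places gives at most 0.5 × 10⁻ᴺ degrees of error, i.e. 0.5 × 10⁻ᴺ × 111000 m.
Need 0.5 × 111000 × 10⁻ᴺ ≤ 155 → 10⁻ᴺ ≤ 2.793e-03, so N ≥ 2.55.
N = 2 would give 555 m (too coarse); N = 3 gives 55.5 m ≤ 155 m.

3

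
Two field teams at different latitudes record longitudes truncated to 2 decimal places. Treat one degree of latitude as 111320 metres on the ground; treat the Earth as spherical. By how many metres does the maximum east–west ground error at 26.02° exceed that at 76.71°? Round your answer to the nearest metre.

Truncating at 2 decimal places can drop up to a full unit in the last place, so the longitude may be off by as much as 0.01°.
Error at 26.02° = 0.01° × 111320 × cos 26.02° ≈ 1113.2 × 0.8986 = 1000.4 m.
At 76.71°: 0.01° × 111320 × cos 76.71° = 0.01 × 111320 × 0.2299 ≈ 255.9 m.
So the lower-latitude error exceeds the higher by 1000.4 − 255.9 = 744.46 m.

744 metres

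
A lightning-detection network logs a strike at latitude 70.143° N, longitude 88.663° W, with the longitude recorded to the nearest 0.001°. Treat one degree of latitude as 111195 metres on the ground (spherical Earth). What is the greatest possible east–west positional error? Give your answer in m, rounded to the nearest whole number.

19 m

Rounding to 3 decimal places leaves the longitude within ±0.0005° of the true value.
At latitude 70.143° a degree of longitude spans 111195 m × cos 70.143° = 111195 × 0.3397 ≈ 37770 m.
East–west error: 0.0005° × 37770 m/° ≈ 18.885 m.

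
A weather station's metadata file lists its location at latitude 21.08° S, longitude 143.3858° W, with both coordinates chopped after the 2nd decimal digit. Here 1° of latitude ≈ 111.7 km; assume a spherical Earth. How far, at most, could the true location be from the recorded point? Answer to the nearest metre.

1528 metres

Truncating at 2 decimal places can drop up to a full unit in the last place, so each coordinate may be off by as much as 0.01°.
North–south component: 0.01° × 111700 = 1117 m.
East–west component at 21.08°: 0.01° × 111700 × cos 21.08° ≈ 0.01 × 104225 ≈ 1042.25 m.
Combining orthogonally: (1117² + 1042.25²)^½ ≈ 1527.73 m.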